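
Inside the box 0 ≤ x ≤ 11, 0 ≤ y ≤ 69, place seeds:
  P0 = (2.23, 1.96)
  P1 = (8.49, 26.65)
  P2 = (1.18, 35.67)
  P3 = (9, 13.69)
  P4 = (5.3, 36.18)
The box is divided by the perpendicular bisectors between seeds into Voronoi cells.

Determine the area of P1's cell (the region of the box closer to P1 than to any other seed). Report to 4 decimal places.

Area of P1's cell: 116.3056

1. box [0,11]×[0,69]: [(0, 0) (11, 0) (11, 69) (0, 69)]
2. ⊥bis P1·P0 via (5.36,14.305): [(0, 15.664) (11, 12.875) (11, 69) (0, 69)]  |A|=602.0355
3. ⊥bis P1·P2 via (4.835,31.16): [(0, 27.2416) (0, 15.664) (11, 12.875) (11, 36.1562)]  |A|=191.7237
4. ⊥bis P1·P3 via (8.745,20.17): [(0, 27.2416) (0, 19.8259) (11, 20.2587) (11, 36.1562)]  |A|=128.2229
5. ⊥bis P1·P4 via (6.895,31.415): [(3.9215, 30.4197) (0, 27.2416) (0, 19.8259) (11, 20.2587) (11, 32.7891)]  |A|=116.3056
6. canonical 5-gon: [(3.9215, 30.4197) (0, 27.2416) (0, 19.8259) (11, 20.2587) (11, 32.7891)]
7. shoelace: 116.3056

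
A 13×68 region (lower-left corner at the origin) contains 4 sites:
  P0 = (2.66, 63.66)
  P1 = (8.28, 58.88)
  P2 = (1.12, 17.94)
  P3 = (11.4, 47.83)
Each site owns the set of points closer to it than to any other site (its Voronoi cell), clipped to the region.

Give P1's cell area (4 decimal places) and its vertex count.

Area of P1's cell: 128.9806 (5 vertices)

1. box [0,13]×[0,68]: [(0, 0) (13, 0) (13, 68) (0, 68)]
2. ⊥bis P1·P0 via (5.47,61.27): [(0, 54.8387) (0, 0) (13, 0) (13, 68) (11.1941, 68)]  |A|=810.3358
3. ⊥bis P1·P2 via (4.7,38.41): [(0, 54.8387) (0, 39.232) (13, 36.9584) (13, 68) (11.1941, 68)]  |A|=315.0983
4. ⊥bis P1·P3 via (9.84,53.355): [(0, 54.8387) (0, 50.5766) (13, 54.2472) (13, 68) (11.1941, 68)]  |A|=128.9806
5. canonical 5-gon: [(0, 54.8387) (0, 50.5766) (13, 54.2472) (13, 68) (11.1941, 68)]
6. shoelace: 128.9806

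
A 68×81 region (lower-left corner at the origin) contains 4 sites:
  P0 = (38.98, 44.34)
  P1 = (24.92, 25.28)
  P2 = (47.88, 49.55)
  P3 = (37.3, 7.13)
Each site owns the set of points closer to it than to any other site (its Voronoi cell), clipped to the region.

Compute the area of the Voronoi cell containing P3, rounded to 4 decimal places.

1. box [0,68]×[0,81]: [(0, 0) (68, 0) (68, 81) (0, 81)]
2. ⊥bis P3·P0 via (38.14,25.735): [(0, 27.457) (0, 0) (68, 0) (68, 24.3868)]  |A|=1762.6904
3. ⊥bis P3·P1 via (31.11,16.205): [(44.6507, 25.441) (7.3523, 0) (68, 0) (68, 24.3868)]  |A|=1056.1784
4. ⊥bis P3·P2 via (42.59,28.34): [(56.3269, 24.9139) (44.6507, 25.441) (7.3523, 0) (68, 0) (68, 22.0025)]  |A|=1042.2619
5. canonical 5-gon: [(56.3269, 24.9139) (44.6507, 25.441) (7.3523, 0) (68, 0) (68, 22.0025)]
6. shoelace: 1042.2619

Area of P3's cell: 1042.2619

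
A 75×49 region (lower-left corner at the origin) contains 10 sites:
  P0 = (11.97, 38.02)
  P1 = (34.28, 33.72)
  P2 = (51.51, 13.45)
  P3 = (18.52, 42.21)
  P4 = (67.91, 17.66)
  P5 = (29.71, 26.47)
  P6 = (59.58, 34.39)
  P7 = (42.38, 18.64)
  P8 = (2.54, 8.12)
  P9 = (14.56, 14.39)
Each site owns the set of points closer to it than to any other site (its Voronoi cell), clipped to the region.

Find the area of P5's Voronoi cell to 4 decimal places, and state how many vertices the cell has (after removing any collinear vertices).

1. box [0,75]×[0,49]: [(0, 0) (75, 0) (75, 49) (0, 49)]
2. ⊥bis P5·P0 via (20.84,32.245): [(0, 0.2362) (0, 0) (75, 0) (75, 49) (31.7487, 49)]  |A|=2900.9065
3. ⊥bis P5·P1 via (31.995,30.095): [(23.0934, 35.7061) (0, 0.2362) (0, 0) (75, 0) (75, 2.987)]  |A|=1419.2282
4. ⊥bis P5·P2 via (40.61,19.96): [(42.6513, 23.3779) (23.0934, 35.7061) (0, 0.2362) (0, 0) (28.6889, 0)]  |A|=829.5884
5. ⊥bis P5·P3 via (24.115,34.34): [(42.6513, 23.3779) (24.6534, 34.7228) (20.5572, 31.8107) (0, 0.2362) (0, 0) (28.6889, 0)]  |A|=825.3031
6. ⊥bis P5·P4 via (48.81,22.065): [(42.6513, 23.3779) (24.6534, 34.7228) (20.5572, 31.8107) (0, 0.2362) (0, 0) (28.6889, 0)]  |A|=825.3031
7. ⊥bis P5·P6 via (44.645,30.43): [(42.6513, 23.3779) (24.6534, 34.7228) (20.5572, 31.8107) (0, 0.2362) (0, 0) (28.6889, 0)]  |A|=825.3031
8. ⊥bis P5·P7 via (36.045,22.555): [(38.263, 26.144) (24.6534, 34.7228) (20.5572, 31.8107) (0, 0.2362) (0, 0) (22.1061, 0)]  |A|=668.6468
9. ⊥bis P5·P8 via (16.125,17.295): [(24.8294, 4.4067) (38.263, 26.144) (24.6534, 34.7228) (20.5572, 31.8107) (13.5698, 21.0784)]  |A|=386.5527
10. ⊥bis P5·P9 via (22.135,20.43): [(29.2316, 11.5299) (38.263, 26.144) (24.6534, 34.7228) (20.5572, 31.8107) (17.1874, 26.6349)]  |A|=248.9708
11. canonical 5-gon: [(29.2316, 11.5299) (38.263, 26.144) (24.6534, 34.7228) (20.5572, 31.8107) (17.1874, 26.6349)]
12. shoelace: 248.9708

Area of P5's cell: 248.9708 (5 vertices)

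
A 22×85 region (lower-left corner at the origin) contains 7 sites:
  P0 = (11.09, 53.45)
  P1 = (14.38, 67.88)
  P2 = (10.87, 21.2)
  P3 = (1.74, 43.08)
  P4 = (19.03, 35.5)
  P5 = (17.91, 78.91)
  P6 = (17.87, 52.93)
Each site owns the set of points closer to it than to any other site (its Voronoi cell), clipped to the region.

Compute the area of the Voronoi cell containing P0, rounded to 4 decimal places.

Area of P0's cell: 203.2871

1. box [0,22]×[0,85]: [(0, 0) (22, 0) (22, 85) (0, 85)]
2. ⊥bis P0·P1 via (12.735,60.665): [(0, 63.5685) (0, 0) (22, 0) (22, 58.5526)]  |A|=1343.3327
3. ⊥bis P0·P2 via (10.98,37.325): [(0, 63.5685) (0, 37.3999) (22, 37.2498) (22, 58.5526)]  |A|=522.1857
4. ⊥bis P0·P3 via (6.415,48.265): [(0, 63.5685) (0, 54.049) (18.6062, 37.273) (22, 37.2498) (22, 58.5526)]  |A|=367.2977
5. ⊥bis P0·P4 via (15.06,44.475): [(0, 63.5685) (0, 54.049) (12.0803, 43.157) (22, 47.5448) (22, 58.5526)]  |A|=306.3268
6. ⊥bis P0·P5 via (14.5,66.18): [(0, 63.5685) (0, 54.049) (12.0803, 43.157) (22, 47.5448) (22, 58.5526)]  |A|=306.3268
7. ⊥bis P0·P6 via (14.48,53.19): [(15.0135, 60.1455) (0, 63.5685) (0, 54.049) (12.0803, 43.157) (13.7678, 43.9034)]  |A|=203.2871
8. canonical 5-gon: [(15.0135, 60.1455) (0, 63.5685) (0, 54.049) (12.0803, 43.157) (13.7678, 43.9034)]
9. shoelace: 203.2871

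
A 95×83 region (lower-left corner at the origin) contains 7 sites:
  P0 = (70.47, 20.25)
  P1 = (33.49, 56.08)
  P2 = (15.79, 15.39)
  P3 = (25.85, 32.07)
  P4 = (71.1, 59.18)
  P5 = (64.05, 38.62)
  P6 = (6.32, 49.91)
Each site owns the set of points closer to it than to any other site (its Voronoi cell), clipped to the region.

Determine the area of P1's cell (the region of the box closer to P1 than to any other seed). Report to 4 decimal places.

1. box [0,95]×[0,83]: [(0, 0) (95, 0) (95, 83) (0, 83)]
2. ⊥bis P1·P0 via (51.98,38.165): [(0, 0) (15.0019, 0) (95, 82.5658) (95, 83) (0, 83)]  |A|=4582.4456
3. ⊥bis P1·P2 via (24.64,35.735): [(0, 46.4533) (42.2173, 28.0889) (95, 82.5658) (95, 83) (0, 83)]  |A|=3391.1861
4. ⊥bis P1·P3 via (29.67,44.075): [(0, 53.516) (51.0994, 37.2561) (95, 82.5658) (95, 83) (0, 83)]  |A|=2935.6716
5. ⊥bis P1·P4 via (52.295,57.63): [(0, 53.516) (51.0994, 37.2561) (53.7489, 39.9907) (50.2039, 83) (0, 83)]  |A|=1963.3904
6. ⊥bis P1·P5 via (48.77,47.35): [(0, 53.516) (44.2485, 39.4361) (52.5911, 54.038) (50.2039, 83) (0, 83)]  |A|=1884.0869
7. ⊥bis P1·P6 via (19.905,52.995): [(21.3278, 46.7295) (44.2485, 39.4361) (52.5911, 54.038) (50.2039, 83) (13.0912, 83)]  |A|=1332.2599
8. canonical 5-gon: [(21.3278, 46.7295) (44.2485, 39.4361) (52.5911, 54.038) (50.2039, 83) (13.0912, 83)]
9. shoelace: 1332.2599

Area of P1's cell: 1332.2599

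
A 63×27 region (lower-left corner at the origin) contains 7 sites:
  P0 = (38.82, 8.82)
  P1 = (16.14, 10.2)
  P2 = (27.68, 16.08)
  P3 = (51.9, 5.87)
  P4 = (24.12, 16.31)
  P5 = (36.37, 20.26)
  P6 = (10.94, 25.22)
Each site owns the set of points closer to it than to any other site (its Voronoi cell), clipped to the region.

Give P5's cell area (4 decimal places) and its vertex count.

Area of P5's cell: 248.4984 (4 vertices)

1. box [0,63]×[0,27]: [(0, 0) (63, 0) (63, 27) (0, 27)]
2. ⊥bis P5·P0 via (37.595,14.54): [(0, 6.4886) (63, 19.9808) (63, 27) (0, 27)]  |A|=867.2145
3. ⊥bis P5·P1 via (26.255,15.23): [(27.6566, 12.4116) (63, 19.9808) (63, 27) (20.402, 27)]  |A|=434.761
4. ⊥bis P5·P2 via (32.025,18.17): [(34.1282, 13.7975) (63, 19.9808) (63, 27) (27.7777, 27)]  |A|=333.8397
5. ⊥bis P5·P3 via (44.135,13.065): [(34.1282, 13.7975) (47.4592, 16.6525) (57.0471, 27) (27.7777, 27)]  |A|=248.4984
6. ⊥bis P5·P4 via (30.245,18.285): [(34.1282, 13.7975) (47.4592, 16.6525) (57.0471, 27) (27.7777, 27)]  |A|=248.4984
7. ⊥bis P5·P6 via (23.655,22.74): [(34.1282, 13.7975) (47.4592, 16.6525) (57.0471, 27) (27.7777, 27)]  |A|=248.4984
8. canonical 4-gon: [(34.1282, 13.7975) (47.4592, 16.6525) (57.0471, 27) (27.7777, 27)]
9. shoelace: 248.4984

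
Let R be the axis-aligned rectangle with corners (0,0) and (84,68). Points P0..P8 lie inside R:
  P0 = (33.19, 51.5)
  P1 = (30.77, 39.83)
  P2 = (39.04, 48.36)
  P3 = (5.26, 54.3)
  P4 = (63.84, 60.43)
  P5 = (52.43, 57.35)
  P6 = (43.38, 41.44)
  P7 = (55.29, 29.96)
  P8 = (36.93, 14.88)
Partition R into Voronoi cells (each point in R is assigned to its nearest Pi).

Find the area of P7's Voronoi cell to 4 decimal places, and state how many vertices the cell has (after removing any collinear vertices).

Area of P7's cell: 1361.8210 (6 vertices)

1. box [0,84]×[0,68]: [(0, 0) (84, 0) (84, 68) (0, 68)]
2. ⊥bis P7·P0 via (44.24,40.73): [(4.5421, 0) (84, 0) (84, 68) (70.819, 68)]  |A|=3149.7237
3. ⊥bis P7·P1 via (43.03,34.895): [(46.1799, 42.7204) (28.9838, 0) (84, 0) (84, 68) (70.819, 68)]  |A|=2627.6446
4. ⊥bis P7·P2 via (47.165,39.16): [(43.413, 35.8464) (28.9838, 0) (84, 0) (84, 68) (79.8208, 68)]  |A|=2433.2147
5. ⊥bis P7·P3 via (30.275,42.13): [(43.413, 35.8464) (28.9838, 0) (84, 0) (84, 68) (79.8208, 68)]  |A|=2433.2147
6. ⊥bis P7·P4 via (59.565,45.195): [(55.3407, 46.3804) (43.413, 35.8464) (28.9838, 0) (84, 0) (84, 38.3384)]  |A|=1962.9977
7. ⊥bis P7·P5 via (53.86,43.655): [(62.0176, 44.5068) (52.0395, 43.4649) (43.413, 35.8464) (28.9838, 0) (84, 0) (84, 38.3384)]  |A|=1950.1721
8. ⊥bis P7·P6 via (49.335,35.7): [(62.0176, 44.5068) (57.3545, 44.0199) (39.0654, 25.0457) (28.9838, 0) (84, 0) (84, 38.3384)]  |A|=1874.798
9. ⊥bis P7·P8 via (46.11,22.42): [(62.0176, 44.5068) (57.3545, 44.0199) (41.7045, 27.7837) (64.5247, 0) (84, 0) (84, 38.3384)]  |A|=1361.821
10. canonical 6-gon: [(62.0176, 44.5068) (57.3545, 44.0199) (41.7045, 27.7837) (64.5247, 0) (84, 0) (84, 38.3384)]
11. shoelace: 1361.821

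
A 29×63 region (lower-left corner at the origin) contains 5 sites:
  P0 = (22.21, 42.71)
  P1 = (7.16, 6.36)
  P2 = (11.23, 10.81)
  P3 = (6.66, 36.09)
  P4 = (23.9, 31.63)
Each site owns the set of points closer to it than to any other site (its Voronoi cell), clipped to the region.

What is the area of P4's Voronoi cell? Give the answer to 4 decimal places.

Area of P4's cell: 268.6525

1. box [0,29]×[0,63]: [(0, 0) (29, 0) (29, 63) (0, 63)]
2. ⊥bis P4·P0 via (23.055,37.17): [(0, 33.6535) (0, 0) (29, 0) (29, 38.0768)]  |A|=1040.0888
3. ⊥bis P4·P1 via (15.53,18.995): [(0, 33.6535) (0, 29.2828) (29, 10.0719) (29, 38.0768)]  |A|=469.4465
4. ⊥bis P4·P2 via (17.565,21.22): [(0, 33.6535) (0, 31.9092) (29, 14.2612) (29, 38.0768)]  |A|=370.6179
5. ⊥bis P4·P3 via (15.28,33.86): [(15.8521, 36.0714) (12.7656, 24.1407) (29, 14.2612) (29, 38.0768)]  |A|=268.6525
6. canonical 4-gon: [(15.8521, 36.0714) (12.7656, 24.1407) (29, 14.2612) (29, 38.0768)]
7. shoelace: 268.6525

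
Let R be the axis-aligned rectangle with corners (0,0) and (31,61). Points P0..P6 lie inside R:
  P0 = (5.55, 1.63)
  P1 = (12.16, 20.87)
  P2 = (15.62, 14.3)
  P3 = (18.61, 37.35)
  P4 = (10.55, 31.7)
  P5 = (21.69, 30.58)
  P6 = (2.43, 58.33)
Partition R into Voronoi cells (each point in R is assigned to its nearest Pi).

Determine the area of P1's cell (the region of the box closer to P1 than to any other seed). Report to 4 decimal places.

1. box [0,31]×[0,61]: [(0, 0) (31, 0) (31, 61) (0, 61)]
2. ⊥bis P1·P0 via (8.855,11.25): [(0, 14.2922) (31, 3.642) (31, 61) (0, 61)]  |A|=1613.0206
3. ⊥bis P1·P2 via (13.89,17.585): [(0, 14.2922) (4.6222, 12.7042) (31, 26.5957) (31, 61) (0, 61)]  |A|=1310.2851
4. ⊥bis P1·P3 via (15.385,29.11): [(0, 35.1314) (0, 14.2922) (4.6222, 12.7042) (27.0816, 24.5322)]  |A|=327.3475
5. ⊥bis P1·P4 via (11.355,26.285): [(19.5067, 27.4968) (0, 24.597) (0, 14.2922) (4.6222, 12.7042) (27.0816, 24.5322)]  |A|=224.6011
6. ⊥bis P1·P5 via (16.925,25.725): [(15.6968, 26.9305) (0, 24.597) (0, 14.2922) (4.6222, 12.7042) (21.2627, 21.4677)]  |A|=192.3867
7. ⊥bis P1·P6 via (7.295,39.6): [(15.6968, 26.9305) (0, 24.597) (0, 14.2922) (4.6222, 12.7042) (21.2627, 21.4677)]  |A|=192.3867
8. canonical 5-gon: [(15.6968, 26.9305) (0, 24.597) (0, 14.2922) (4.6222, 12.7042) (21.2627, 21.4677)]
9. shoelace: 192.3867

Area of P1's cell: 192.3867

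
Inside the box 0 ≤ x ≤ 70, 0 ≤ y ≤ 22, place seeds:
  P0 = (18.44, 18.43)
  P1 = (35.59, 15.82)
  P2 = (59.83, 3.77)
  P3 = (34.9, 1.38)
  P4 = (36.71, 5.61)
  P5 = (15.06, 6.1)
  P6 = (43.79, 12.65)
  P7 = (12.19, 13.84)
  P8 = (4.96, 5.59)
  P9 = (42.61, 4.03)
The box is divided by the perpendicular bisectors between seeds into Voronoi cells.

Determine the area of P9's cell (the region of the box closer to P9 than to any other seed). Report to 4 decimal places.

1. box [0,70]×[0,22]: [(0, 0) (70, 0) (70, 22) (0, 22)]
2. ⊥bis P9·P0 via (30.525,11.23): [(23.8344, 0) (70, 0) (70, 22) (36.9415, 22)]  |A|=871.4646
3. ⊥bis P9·P1 via (39.1,9.925): [(24.6059, 1.2949) (23.8344, 0) (70, 0) (70, 22) (59.3798, 22)]  |A|=639.1716
4. ⊥bis P9·P2 via (51.22,3.9): [(51.4217, 17.2616) (24.6059, 1.2949) (23.8344, 0) (51.1611, 0)]  |A|=247.0547
5. ⊥bis P9·P3 via (38.755,2.705): [(51.4217, 17.2616) (36.7536, 8.5279) (39.6847, 0) (51.1611, 0)]  |A|=174.3945
6. ⊥bis P9·P4 via (39.66,4.82): [(51.4217, 17.2616) (41.3927, 11.2901) (38.9453, 2.1513) (39.6847, 0) (51.1611, 0)]  |A|=156.5767
7. ⊥bis P9·P5 via (28.835,5.065): [(51.4217, 17.2616) (41.3927, 11.2901) (38.9453, 2.1513) (39.6847, 0) (51.1611, 0)]  |A|=156.5767
8. ⊥bis P9·P6 via (43.2,8.34): [(51.2704, 7.2352) (40.6945, 8.683) (38.9453, 2.1513) (39.6847, 0) (51.1611, 0)]  |A|=92.4594
9. ⊥bis P9·P7 via (27.4,8.935): [(51.2704, 7.2352) (40.6945, 8.683) (38.9453, 2.1513) (39.6847, 0) (51.1611, 0)]  |A|=92.4594
10. ⊥bis P9·P8 via (23.785,4.81): [(51.2704, 7.2352) (40.6945, 8.683) (38.9453, 2.1513) (39.6847, 0) (51.1611, 0)]  |A|=92.4594
11. canonical 5-gon: [(51.2704, 7.2352) (40.6945, 8.683) (38.9453, 2.1513) (39.6847, 0) (51.1611, 0)]
12. shoelace: 92.4594

Area of P9's cell: 92.4594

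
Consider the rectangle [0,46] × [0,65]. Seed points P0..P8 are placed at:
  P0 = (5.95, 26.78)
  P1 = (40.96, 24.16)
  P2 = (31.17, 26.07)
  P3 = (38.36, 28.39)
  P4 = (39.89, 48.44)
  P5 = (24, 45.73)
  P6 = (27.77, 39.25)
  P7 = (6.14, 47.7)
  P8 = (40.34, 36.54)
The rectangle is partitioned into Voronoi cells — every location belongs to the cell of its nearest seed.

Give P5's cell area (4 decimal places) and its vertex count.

Area of P5's cell: 363.0339 (5 vertices)

1. box [0,46]×[0,65]: [(0, 0) (46, 0) (46, 65) (0, 65)]
2. ⊥bis P5·P0 via (14.975,36.255): [(0, 50.5188) (46, 6.7035) (46, 65) (0, 65)]  |A|=1673.8878
3. ⊥bis P5·P1 via (32.48,34.945): [(0, 50.5188) (23.6442, 27.9976) (46, 45.5755) (46, 65) (0, 65)]  |A|=1239.3797
4. ⊥bis P5·P2 via (27.585,35.9): [(0, 50.5188) (18.7359, 32.6727) (38.9799, 40.0557) (46, 45.5755) (46, 65) (0, 65)]  |A|=1173.939
5. ⊥bis P5·P3 via (31.18,37.06): [(0, 50.5188) (18.7359, 32.6727) (31.506, 37.33) (46, 49.3331) (46, 65) (0, 65)]  |A|=1135.6481
6. ⊥bis P5·P4 via (31.945,47.085): [(0, 50.5188) (18.7359, 32.6727) (31.506, 37.33) (33.3485, 38.8558) (28.8896, 65) (0, 65)]  |A|=812.8745
7. ⊥bis P5·P6 via (25.885,42.49): [(0, 50.5188) (15.0482, 36.1853) (32.1109, 46.1122) (28.8896, 65) (0, 65)]  |A|=702.3092
8. ⊥bis P5·P7 via (15.07,46.715): [(14.0169, 37.1676) (15.0482, 36.1853) (32.1109, 46.1122) (28.8896, 65) (17.0869, 65)]  |A|=363.0339
9. ⊥bis P5·P8 via (32.17,41.135): [(14.0169, 37.1676) (15.0482, 36.1853) (32.1109, 46.1122) (28.8896, 65) (17.0869, 65)]  |A|=363.0339
10. canonical 5-gon: [(14.0169, 37.1676) (15.0482, 36.1853) (32.1109, 46.1122) (28.8896, 65) (17.0869, 65)]
11. shoelace: 363.0339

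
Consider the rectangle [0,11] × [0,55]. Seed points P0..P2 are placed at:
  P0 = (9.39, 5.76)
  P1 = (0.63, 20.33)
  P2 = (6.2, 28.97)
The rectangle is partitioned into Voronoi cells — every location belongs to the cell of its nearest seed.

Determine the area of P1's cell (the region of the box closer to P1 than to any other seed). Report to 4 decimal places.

Area of P1's cell: 109.6287

1. box [0,11]×[0,55]: [(0, 0) (11, 0) (11, 55) (0, 55)]
2. ⊥bis P1·P0 via (5.01,13.045): [(0, 10.0328) (11, 16.6464) (11, 55) (0, 55)]  |A|=458.2643
3. ⊥bis P1·P2 via (3.415,24.65): [(0, 26.8516) (0, 10.0328) (11, 16.6464) (11, 19.7601)]  |A|=109.6287
4. canonical 4-gon: [(0, 26.8516) (0, 10.0328) (11, 16.6464) (11, 19.7601)]
5. shoelace: 109.6287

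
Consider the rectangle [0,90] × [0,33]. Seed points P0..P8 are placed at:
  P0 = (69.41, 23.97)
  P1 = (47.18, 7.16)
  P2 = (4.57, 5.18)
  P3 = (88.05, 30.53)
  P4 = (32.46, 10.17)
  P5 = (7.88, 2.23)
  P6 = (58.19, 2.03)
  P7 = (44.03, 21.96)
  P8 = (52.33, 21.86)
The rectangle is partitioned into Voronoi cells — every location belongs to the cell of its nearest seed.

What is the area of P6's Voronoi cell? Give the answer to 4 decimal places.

1. box [0,90]×[0,33]: [(0, 0) (90, 0) (90, 33) (0, 33)]
2. ⊥bis P6·P0 via (63.8,13): [(0, 0) (89.2207, 0) (24.6913, 33) (0, 33)]  |A|=1879.5471
3. ⊥bis P6·P1 via (52.685,4.595): [(50.544, 0) (89.2207, 0) (57.9865, 15.973)]  |A|=308.8914
4. ⊥bis P6·P2 via (31.38,3.605): [(50.544, 0) (89.2207, 0) (57.9865, 15.973)]  |A|=308.8914
5. ⊥bis P6·P3 via (73.12,16.28): [(50.544, 0) (88.6585, 0) (88.1225, 0.5616) (57.9865, 15.973)]  |A|=308.7335
6. ⊥bis P6·P4 via (45.325,6.1): [(50.544, 0) (88.6585, 0) (88.1225, 0.5616) (57.9865, 15.973)]  |A|=308.7335
7. ⊥bis P6·P5 via (33.035,2.13): [(50.544, 0) (88.6585, 0) (88.1225, 0.5616) (57.9865, 15.973)]  |A|=308.7335
8. ⊥bis P6·P7 via (51.11,11.995): [(50.544, 0) (88.6585, 0) (88.1225, 0.5616) (57.9865, 15.973)]  |A|=308.7335
9. ⊥bis P6·P8 via (55.26,11.945): [(56.2453, 12.2362) (50.544, 0) (88.6585, 0) (88.1225, 0.5616) (61.9799, 13.9308)]  |A|=299.4943
10. canonical 5-gon: [(56.2453, 12.2362) (50.544, 0) (88.6585, 0) (88.1225, 0.5616) (61.9799, 13.9308)]
11. shoelace: 299.4943

Area of P6's cell: 299.4943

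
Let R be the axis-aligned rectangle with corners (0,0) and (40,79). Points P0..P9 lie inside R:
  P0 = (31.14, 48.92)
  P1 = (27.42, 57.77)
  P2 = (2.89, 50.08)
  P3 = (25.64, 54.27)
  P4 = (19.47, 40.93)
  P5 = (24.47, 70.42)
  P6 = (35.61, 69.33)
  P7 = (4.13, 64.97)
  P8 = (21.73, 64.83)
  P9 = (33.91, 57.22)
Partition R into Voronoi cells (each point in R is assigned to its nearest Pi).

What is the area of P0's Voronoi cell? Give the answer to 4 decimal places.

Area of P0's cell: 260.9446

1. box [0,40]×[0,79]: [(0, 0) (40, 0) (40, 79) (0, 79)]
2. ⊥bis P0·P1 via (29.28,53.345): [(0, 41.0375) (0, 0) (40, 0) (40, 57.851)]  |A|=1977.7702
3. ⊥bis P0·P2 via (17.015,49.5): [(16.9602, 48.1665) (14.9824, 0) (40, 0) (40, 57.851)]  |A|=1268.9415
4. ⊥bis P0·P3 via (28.39,51.595): [(30.6541, 53.9226) (16.6035, 39.478) (14.9824, 0) (40, 0) (40, 57.851)]  |A|=1210.4786
5. ⊥bis P0·P4 via (25.305,44.925): [(30.6541, 53.9226) (23.8992, 46.9783) (40, 23.4618) (40, 57.851)]  |A|=296.0291
6. ⊥bis P0·P5 via (27.805,59.67): [(30.6541, 53.9226) (23.8992, 46.9783) (40, 23.4618) (40, 57.851)]  |A|=296.0291
7. ⊥bis P0·P6 via (33.375,59.125): [(39.7232, 57.7347) (30.6541, 53.9226) (23.8992, 46.9783) (40, 23.4618) (40, 57.6741)]  |A|=296.0046
8. ⊥bis P0·P7 via (17.635,56.945): [(39.7232, 57.7347) (30.6541, 53.9226) (23.8992, 46.9783) (40, 23.4618) (40, 57.6741)]  |A|=296.0046
9. ⊥bis P0·P8 via (26.435,56.875): [(39.7232, 57.7347) (30.6541, 53.9226) (23.8992, 46.9783) (40, 23.4618) (40, 57.6741)]  |A|=296.0046
10. ⊥bis P0·P9 via (32.525,53.07): [(30.4865, 53.7503) (23.8992, 46.9783) (40, 23.4618) (40, 50.5753)]  |A|=260.9446
11. canonical 4-gon: [(30.4865, 53.7503) (23.8992, 46.9783) (40, 23.4618) (40, 50.5753)]
12. shoelace: 260.9446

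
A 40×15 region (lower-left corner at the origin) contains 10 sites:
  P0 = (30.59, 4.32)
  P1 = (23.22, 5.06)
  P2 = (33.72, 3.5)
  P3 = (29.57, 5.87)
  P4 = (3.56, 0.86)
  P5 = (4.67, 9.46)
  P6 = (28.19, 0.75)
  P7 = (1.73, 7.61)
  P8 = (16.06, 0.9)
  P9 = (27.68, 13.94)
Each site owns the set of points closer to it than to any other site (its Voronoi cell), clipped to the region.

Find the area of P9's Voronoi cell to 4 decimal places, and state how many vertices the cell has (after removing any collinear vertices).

Area of P9's cell: 86.4950 (6 vertices)

1. box [0,40]×[0,15]: [(0, 0) (40, 0) (40, 15) (0, 15)]
2. ⊥bis P9·P0 via (29.135,9.13): [(0, 0.3168) (40, 12.4166) (40, 15) (0, 15)]  |A|=345.3316
3. ⊥bis P9·P1 via (25.45,9.5): [(27.2949, 8.5734) (40, 12.4166) (40, 15) (14.4993, 15)]  |A|=98.3526
4. ⊥bis P9·P2 via (30.7,8.72): [(27.2949, 8.5734) (33.9002, 10.5714) (40, 14.1005) (40, 15) (14.4993, 15)]  |A|=93.217
5. ⊥bis P9·P3 via (28.625,9.905): [(25.9098, 9.2691) (35.5526, 11.5275) (40, 14.1005) (40, 15) (14.4993, 15)]  |A|=86.7921
6. ⊥bis P9·P4 via (15.62,7.4): [(25.9098, 9.2691) (35.5526, 11.5275) (40, 14.1005) (40, 15) (14.4993, 15)]  |A|=86.7921
7. ⊥bis P9·P5 via (16.175,11.7): [(15.6445, 14.4248) (25.9098, 9.2691) (35.5526, 11.5275) (40, 14.1005) (40, 15) (15.5325, 15)]  |A|=86.495
8. ⊥bis P9·P6 via (27.935,7.345): [(15.6445, 14.4248) (25.9098, 9.2691) (35.5526, 11.5275) (40, 14.1005) (40, 15) (15.5325, 15)]  |A|=86.495
9. ⊥bis P9·P7 via (14.705,10.775): [(15.6445, 14.4248) (25.9098, 9.2691) (35.5526, 11.5275) (40, 14.1005) (40, 15) (15.5325, 15)]  |A|=86.495
10. ⊥bis P9·P8 via (21.87,7.42): [(15.6445, 14.4248) (25.9098, 9.2691) (35.5526, 11.5275) (40, 14.1005) (40, 15) (15.5325, 15)]  |A|=86.495
11. canonical 6-gon: [(15.6445, 14.4248) (25.9098, 9.2691) (35.5526, 11.5275) (40, 14.1005) (40, 15) (15.5325, 15)]
12. shoelace: 86.495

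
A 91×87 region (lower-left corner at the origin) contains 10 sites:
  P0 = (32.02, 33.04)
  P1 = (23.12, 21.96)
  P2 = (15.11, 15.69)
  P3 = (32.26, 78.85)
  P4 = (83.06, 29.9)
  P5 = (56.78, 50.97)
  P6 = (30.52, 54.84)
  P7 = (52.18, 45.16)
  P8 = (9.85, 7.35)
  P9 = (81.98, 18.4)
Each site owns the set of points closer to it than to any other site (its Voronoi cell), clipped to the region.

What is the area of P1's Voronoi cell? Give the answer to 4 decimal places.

1. box [0,91]×[0,87]: [(0, 0) (91, 0) (91, 87) (0, 87)]
2. ⊥bis P1·P0 via (27.57,27.5): [(0, 49.6456) (0, 0) (61.806, 0)]  |A|=1534.1962
3. ⊥bis P1·P2 via (19.115,18.825): [(0, 49.6456) (0, 43.2446) (33.8507, 0) (61.806, 0)]  |A|=802.266
4. ⊥bis P1·P3 via (27.69,50.405): [(0, 49.6456) (0, 43.2446) (33.8507, 0) (61.806, 0)]  |A|=802.266
5. ⊥bis P1·P4 via (53.09,25.93): [(55.896, 4.7472) (0, 49.6456) (0, 43.2446) (33.8507, 0) (56.5248, 0)]  |A|=789.7309
6. ⊥bis P1·P5 via (39.95,36.465): [(55.896, 4.7472) (0, 49.6456) (0, 43.2446) (33.8507, 0) (56.5248, 0)]  |A|=789.7309
7. ⊥bis P1·P6 via (26.82,38.4): [(55.896, 4.7472) (9.0099, 42.4083) (0, 44.4361) (0, 43.2446) (33.8507, 0) (56.5248, 0)]  |A|=766.2625
8. ⊥bis P1·P7 via (37.65,33.56): [(55.896, 4.7472) (9.0099, 42.4083) (0, 44.4361) (0, 43.2446) (33.8507, 0) (56.5248, 0)]  |A|=766.2625
9. ⊥bis P1·P8 via (16.485,14.655): [(55.896, 4.7472) (9.0099, 42.4083) (0, 44.4361) (0, 43.2446) (33.8507, 0) (56.5248, 0)]  |A|=766.2625
10. ⊥bis P1·P9 via (52.55,20.18): [(51.8149, 8.0253) (9.0099, 42.4083) (0, 44.4361) (0, 43.2446) (33.8507, 0) (51.3295, 0)]  |A|=736.7589
11. canonical 6-gon: [(51.8149, 8.0253) (9.0099, 42.4083) (0, 44.4361) (0, 43.2446) (33.8507, 0) (51.3295, 0)]
12. shoelace: 736.7589

Area of P1's cell: 736.7589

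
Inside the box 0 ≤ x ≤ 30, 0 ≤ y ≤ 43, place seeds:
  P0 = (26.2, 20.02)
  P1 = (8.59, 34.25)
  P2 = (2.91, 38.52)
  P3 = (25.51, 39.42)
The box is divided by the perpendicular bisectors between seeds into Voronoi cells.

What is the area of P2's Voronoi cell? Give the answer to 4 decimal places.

1. box [0,30]×[0,43]: [(0, 0) (30, 0) (30, 43) (0, 43)]
2. ⊥bis P2·P0 via (14.555,29.27): [(0, 10.9464) (25.4612, 43) (0, 43)]  |A|=408.0608
3. ⊥bis P2·P1 via (5.75,36.385): [(0, 28.7363) (10.7229, 43) (0, 43)]  |A|=76.4742
4. ⊥bis P2·P3 via (14.21,38.97): [(0, 28.7363) (10.7229, 43) (0, 43)]  |A|=76.4742
5. canonical 3-gon: [(0, 28.7363) (10.7229, 43) (0, 43)]
6. shoelace: 76.4742

Area of P2's cell: 76.4742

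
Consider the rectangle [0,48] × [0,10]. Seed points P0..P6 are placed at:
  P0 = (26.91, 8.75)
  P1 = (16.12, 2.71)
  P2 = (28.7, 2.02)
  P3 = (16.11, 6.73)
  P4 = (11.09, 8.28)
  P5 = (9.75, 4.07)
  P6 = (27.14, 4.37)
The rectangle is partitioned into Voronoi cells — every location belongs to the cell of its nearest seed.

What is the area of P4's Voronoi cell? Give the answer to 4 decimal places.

1. box [0,48]×[0,10]: [(0, 0) (48, 0) (48, 10) (0, 10)]
2. ⊥bis P4·P0 via (19,8.515): [(0, 0) (19.253, 0) (18.9559, 10) (0, 10)]  |A|=191.0443
3. ⊥bis P4·P1 via (13.605,5.495): [(0, 0) (7.5201, 0) (18.5936, 10) (0, 10)]  |A|=130.5686
4. ⊥bis P4·P2 via (19.895,5.15): [(0, 0) (7.5201, 0) (18.5936, 10) (0, 10)]  |A|=130.5686
5. ⊥bis P4·P3 via (13.6,7.505): [(0, 0) (7.5201, 0) (12.7375, 4.7116) (14.3704, 10) (0, 10)]  |A|=119.4014
6. ⊥bis P4·P5 via (10.42,6.175): [(0, 9.4916) (12.9415, 5.3724) (14.3704, 10) (0, 10)]  |A|=36.5399
7. ⊥bis P4·P6 via (19.115,6.325): [(0, 9.4916) (12.9415, 5.3724) (14.3704, 10) (0, 10)]  |A|=36.5399
8. canonical 4-gon: [(0, 9.4916) (12.9415, 5.3724) (14.3704, 10) (0, 10)]
9. shoelace: 36.5399

Area of P4's cell: 36.5399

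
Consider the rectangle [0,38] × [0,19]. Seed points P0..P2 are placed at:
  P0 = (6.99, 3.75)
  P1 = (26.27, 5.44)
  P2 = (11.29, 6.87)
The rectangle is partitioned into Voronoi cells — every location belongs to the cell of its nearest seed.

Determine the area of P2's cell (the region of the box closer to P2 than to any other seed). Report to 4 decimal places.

Area of P2's cell: 246.5570

1. box [0,38]×[0,19]: [(0, 0) (38, 0) (38, 19) (0, 19)]
2. ⊥bis P2·P0 via (9.14,5.31): [(0, 17.9068) (12.9928, 0) (38, 0) (38, 19) (0, 19)]  |A|=605.67
3. ⊥bis P2·P1 via (18.78,6.155): [(0, 17.9068) (12.9928, 0) (18.1924, 0) (20.0062, 19) (0, 19)]  |A|=246.557
4. canonical 5-gon: [(0, 17.9068) (12.9928, 0) (18.1924, 0) (20.0062, 19) (0, 19)]
5. shoelace: 246.557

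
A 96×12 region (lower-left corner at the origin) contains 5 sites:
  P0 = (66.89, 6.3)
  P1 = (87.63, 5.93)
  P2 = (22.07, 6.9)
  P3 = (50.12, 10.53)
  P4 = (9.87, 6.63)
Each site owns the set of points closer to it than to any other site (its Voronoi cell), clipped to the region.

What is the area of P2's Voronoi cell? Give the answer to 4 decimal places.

1. box [0,96]×[0,12]: [(0, 0) (96, 0) (96, 12) (0, 12)]
2. ⊥bis P2·P0 via (44.48,6.6): [(0, 0) (44.3916, 0) (44.5523, 12) (0, 12)]  |A|=533.6636
3. ⊥bis P2·P1 via (54.85,6.415): [(0, 0) (44.3916, 0) (44.5523, 12) (0, 12)]  |A|=533.6636
4. ⊥bis P2·P3 via (36.095,8.715): [(0, 0) (37.2228, 0) (35.6699, 12) (0, 12)]  |A|=437.3562
5. ⊥bis P2·P4 via (15.97,6.765): [(16.1197, 0) (37.2228, 0) (35.6699, 12) (15.8541, 12)]  |A|=245.5131
6. canonical 4-gon: [(16.1197, 0) (37.2228, 0) (35.6699, 12) (15.8541, 12)]
7. shoelace: 245.5131

Area of P2's cell: 245.5131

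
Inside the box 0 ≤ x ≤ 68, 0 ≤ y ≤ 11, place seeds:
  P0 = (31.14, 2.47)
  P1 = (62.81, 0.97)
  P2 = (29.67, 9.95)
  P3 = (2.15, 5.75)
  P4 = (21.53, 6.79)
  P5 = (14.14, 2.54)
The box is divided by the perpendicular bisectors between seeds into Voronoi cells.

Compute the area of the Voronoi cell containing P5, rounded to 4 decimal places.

Area of P5's cell: 97.3173

1. box [0,68]×[0,11]: [(0, 0) (68, 0) (68, 11) (0, 11)]
2. ⊥bis P5·P0 via (22.64,2.505): [(0, 0) (22.6297, 0) (22.675, 11) (0, 11)]  |A|=249.1757
3. ⊥bis P5·P1 via (38.475,1.755): [(0, 0) (22.6297, 0) (22.675, 11) (0, 11)]  |A|=249.1757
4. ⊥bis P5·P2 via (21.905,6.245): [(0, 0) (22.6297, 0) (22.649, 4.6858) (19.6362, 11) (0, 11)]  |A|=239.5818
5. ⊥bis P5·P3 via (8.145,4.145): [(7.0353, 0) (22.6297, 0) (22.649, 4.6858) (19.6362, 11) (9.9802, 11)]  |A|=145.9964
6. ⊥bis P5·P4 via (17.835,4.665): [(7.0353, 0) (20.5178, 0) (14.1917, 11) (9.9802, 11)]  |A|=97.3173
7. canonical 4-gon: [(7.0353, 0) (20.5178, 0) (14.1917, 11) (9.9802, 11)]
8. shoelace: 97.3173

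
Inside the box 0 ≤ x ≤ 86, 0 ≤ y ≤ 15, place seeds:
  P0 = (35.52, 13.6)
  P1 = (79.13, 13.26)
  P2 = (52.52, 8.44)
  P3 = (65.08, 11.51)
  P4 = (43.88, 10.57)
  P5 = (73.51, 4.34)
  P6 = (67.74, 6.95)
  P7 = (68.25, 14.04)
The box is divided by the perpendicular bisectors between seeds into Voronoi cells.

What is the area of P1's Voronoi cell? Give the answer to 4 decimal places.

1. box [0,86]×[0,15]: [(0, 0) (86, 0) (86, 15) (0, 15)]
2. ⊥bis P1·P0 via (57.325,13.43): [(57.2203, 0) (86, 0) (86, 15) (57.3372, 15)]  |A|=430.8185
3. ⊥bis P1·P2 via (65.825,10.85): [(67.7903, 0) (86, 0) (86, 15) (65.0733, 15)]  |A|=293.523
4. ⊥bis P1·P3 via (72.105,12.385): [(73.6476, 0) (86, 0) (86, 15) (71.7793, 15)]  |A|=199.2982
5. ⊥bis P1·P4 via (61.505,11.915): [(73.6476, 0) (86, 0) (86, 15) (71.7793, 15)]  |A|=199.2982
6. ⊥bis P1·P5 via (76.32,8.8): [(72.2306, 11.3765) (86, 2.7012) (86, 15) (71.7793, 15)]  |A|=110.4381
7. ⊥bis P1·P6 via (73.435,10.105): [(72.0856, 12.5408) (72.9987, 10.8926) (86, 2.7012) (86, 15) (71.7793, 15)]  |A|=110.0261
8. ⊥bis P1·P7 via (73.69,13.65): [(73.471, 10.595) (86, 2.7012) (86, 15) (73.7868, 15)]  |A|=103.9457
9. canonical 4-gon: [(73.471, 10.595) (86, 2.7012) (86, 15) (73.7868, 15)]
10. shoelace: 103.9457

Area of P1's cell: 103.9457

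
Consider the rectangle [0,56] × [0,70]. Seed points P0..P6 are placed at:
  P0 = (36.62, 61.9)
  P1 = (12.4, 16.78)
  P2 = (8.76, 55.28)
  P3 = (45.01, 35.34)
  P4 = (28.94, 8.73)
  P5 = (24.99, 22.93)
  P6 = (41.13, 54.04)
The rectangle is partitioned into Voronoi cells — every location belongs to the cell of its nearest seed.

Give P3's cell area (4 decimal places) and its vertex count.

Area of P3's cell: 630.0817 (4 vertices)

1. box [0,56]×[0,70]: [(0, 0) (56, 0) (56, 70) (0, 70)]
2. ⊥bis P3·P0 via (40.815,48.62): [(0, 35.727) (0, 0) (56, 0) (56, 53.4168)]  |A|=2496.0257
3. ⊥bis P3·P1 via (28.705,26.06): [(19.6671, 41.9396) (43.5371, 0) (56, 0) (56, 53.4168)]  |A|=1231.7383
4. ⊥bis P3·P2 via (26.885,45.31): [(26.1591, 43.9904) (22.3948, 37.147) (43.5371, 0) (56, 0) (56, 53.4168)]  |A|=1213.3847
5. ⊥bis P3·P4 via (36.975,22.035): [(26.1591, 43.9904) (22.3948, 37.147) (27.8644, 27.537) (56, 10.5456) (56, 53.4168)]  |A|=893.4347
6. ⊥bis P3·P5 via (35,29.135): [(26.1591, 43.9904) (25.9863, 43.6761) (40.8528, 19.6932) (56, 10.5456) (56, 53.4168)]  |A|=760.8769
7. ⊥bis P3·P6 via (43.07,44.69): [(27.3762, 41.4338) (40.8528, 19.6932) (56, 10.5456) (56, 47.3728)]  |A|=630.0817
8. canonical 4-gon: [(27.3762, 41.4338) (40.8528, 19.6932) (56, 10.5456) (56, 47.3728)]
9. shoelace: 630.0817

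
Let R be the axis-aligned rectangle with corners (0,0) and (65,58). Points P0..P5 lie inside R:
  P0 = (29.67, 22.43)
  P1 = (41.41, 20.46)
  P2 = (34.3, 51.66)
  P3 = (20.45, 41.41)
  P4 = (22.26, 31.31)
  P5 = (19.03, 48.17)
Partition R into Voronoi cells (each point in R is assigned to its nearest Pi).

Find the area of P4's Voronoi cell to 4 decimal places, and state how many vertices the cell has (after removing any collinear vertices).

Area of P4's cell: 557.4790 (4 vertices)

1. box [0,65]×[0,58]: [(0, 0) (65, 0) (65, 58) (0, 58)]
2. ⊥bis P4·P0 via (25.965,26.87): [(0, 5.2033) (63.2706, 58) (0, 58)]  |A|=1670.2404
3. ⊥bis P4·P1 via (31.835,25.885): [(0, 5.2033) (38.1576, 37.0442) (50.0307, 58) (0, 58)]  |A|=1531.5143
4. ⊥bis P4·P2 via (28.28,41.485): [(0, 5.2033) (37.1736, 36.2231) (0.3664, 58) (0, 58)]  |A|=985.3118
5. ⊥bis P4·P3 via (21.355,36.36): [(0, 32.533) (0, 5.2033) (37.1736, 36.2231) (33.3185, 38.504)]  |A|=557.479
6. ⊥bis P4·P5 via (20.645,39.74): [(0, 32.533) (0, 5.2033) (37.1736, 36.2231) (33.3185, 38.504)]  |A|=557.479
7. canonical 4-gon: [(0, 32.533) (0, 5.2033) (37.1736, 36.2231) (33.3185, 38.504)]
8. shoelace: 557.479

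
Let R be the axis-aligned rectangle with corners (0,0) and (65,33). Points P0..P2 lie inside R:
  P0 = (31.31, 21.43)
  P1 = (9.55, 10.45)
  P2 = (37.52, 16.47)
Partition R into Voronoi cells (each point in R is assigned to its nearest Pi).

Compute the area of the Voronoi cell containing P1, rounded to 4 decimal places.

1. box [0,65]×[0,33]: [(0, 0) (65, 0) (65, 33) (0, 33)]
2. ⊥bis P1·P0 via (20.43,15.94): [(0, 0) (28.4733, 0) (11.8216, 33) (0, 33)]  |A|=664.8651
3. ⊥bis P1·P2 via (23.535,13.46): [(0, 0) (26.432, 0) (24.9137, 7.0542) (11.8216, 33) (0, 33)]  |A|=657.6653
4. canonical 5-gon: [(0, 0) (26.432, 0) (24.9137, 7.0542) (11.8216, 33) (0, 33)]
5. shoelace: 657.6653

Area of P1's cell: 657.6653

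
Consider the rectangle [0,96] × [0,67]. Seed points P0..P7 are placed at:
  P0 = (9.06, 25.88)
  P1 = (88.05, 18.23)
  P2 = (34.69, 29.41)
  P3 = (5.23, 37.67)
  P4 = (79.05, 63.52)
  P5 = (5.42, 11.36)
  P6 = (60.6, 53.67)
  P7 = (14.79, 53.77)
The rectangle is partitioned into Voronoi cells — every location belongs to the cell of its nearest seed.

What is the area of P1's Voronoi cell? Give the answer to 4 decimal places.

Area of P1's cell: 1344.2367

1. box [0,96]×[0,67]: [(0, 0) (96, 0) (96, 67) (0, 67)]
2. ⊥bis P1·P0 via (48.555,22.055): [(46.419, 0) (96, 0) (96, 67) (52.9078, 67)]  |A|=3104.5507
3. ⊥bis P1·P2 via (61.37,23.82): [(56.3792, 0) (96, 0) (96, 67) (70.4171, 67)]  |A|=2184.3236
4. ⊥bis P1·P3 via (46.64,27.95): [(56.3792, 0) (96, 0) (96, 67) (70.4171, 67)]  |A|=2184.3236
5. ⊥bis P1·P4 via (83.55,40.875): [(64.135, 37.0169) (56.3792, 0) (96, 0) (96, 43.3491)]  |A|=1423.977
6. ⊥bis P1·P5 via (46.735,14.795): [(64.135, 37.0169) (56.3792, 0) (96, 0) (96, 43.3491)]  |A|=1423.977
7. ⊥bis P1·P6 via (74.325,35.95): [(79.6943, 40.1088) (61.8942, 26.3217) (56.3792, 0) (96, 0) (96, 43.3491)]  |A|=1344.2367
8. ⊥bis P1·P7 via (51.42,36): [(79.6943, 40.1088) (61.8942, 26.3217) (56.3792, 0) (96, 0) (96, 43.3491)]  |A|=1344.2367
9. canonical 5-gon: [(79.6943, 40.1088) (61.8942, 26.3217) (56.3792, 0) (96, 0) (96, 43.3491)]
10. shoelace: 1344.2367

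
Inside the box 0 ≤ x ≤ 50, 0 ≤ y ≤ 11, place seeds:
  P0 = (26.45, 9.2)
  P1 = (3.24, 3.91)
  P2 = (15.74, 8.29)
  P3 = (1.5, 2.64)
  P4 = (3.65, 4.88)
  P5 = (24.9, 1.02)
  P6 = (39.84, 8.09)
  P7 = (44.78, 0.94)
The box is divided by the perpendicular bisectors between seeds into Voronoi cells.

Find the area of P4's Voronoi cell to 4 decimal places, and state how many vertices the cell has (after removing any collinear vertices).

Area of P4's cell: 70.6372 (5 vertices)

1. box [0,50]×[0,11]: [(0, 0) (50, 0) (50, 11) (0, 11)]
2. ⊥bis P4·P0 via (15.05,7.04): [(0, 0) (16.3839, 0) (14.2997, 11) (0, 11)]  |A|=168.7597
3. ⊥bis P4·P1 via (3.445,4.395): [(0, 5.8511) (13.8429, 0) (16.3839, 0) (14.2997, 11) (0, 11)]  |A|=128.2613
4. ⊥bis P4·P2 via (9.695,6.585): [(0, 5.8511) (11.2423, 1.0992) (8.4497, 11) (0, 11)]  |A|=70.7719
5. ⊥bis P4·P3 via (2.575,3.76): [(0, 6.2315) (0.7082, 5.5518) (11.2423, 1.0992) (8.4497, 11) (0, 11)]  |A|=70.6372
6. ⊥bis P4·P5 via (14.275,2.95): [(0, 6.2315) (0.7082, 5.5518) (11.2423, 1.0992) (8.4497, 11) (0, 11)]  |A|=70.6372
7. ⊥bis P4·P6 via (21.745,6.485): [(0, 6.2315) (0.7082, 5.5518) (11.2423, 1.0992) (8.4497, 11) (0, 11)]  |A|=70.6372
8. ⊥bis P4·P7 via (24.215,2.91): [(0, 6.2315) (0.7082, 5.5518) (11.2423, 1.0992) (8.4497, 11) (0, 11)]  |A|=70.6372
9. canonical 5-gon: [(0, 6.2315) (0.7082, 5.5518) (11.2423, 1.0992) (8.4497, 11) (0, 11)]
10. shoelace: 70.6372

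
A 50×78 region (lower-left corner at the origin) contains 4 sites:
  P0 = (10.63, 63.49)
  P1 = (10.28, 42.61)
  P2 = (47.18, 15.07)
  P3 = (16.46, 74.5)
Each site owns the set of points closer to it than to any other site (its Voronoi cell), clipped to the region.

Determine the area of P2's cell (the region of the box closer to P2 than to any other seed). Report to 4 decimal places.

1. box [0,50]×[0,78]: [(0, 0) (50, 0) (50, 78) (0, 78)]
2. ⊥bis P2·P0 via (28.905,39.28): [(0, 17.461) (0, 0) (50, 0) (50, 55.2036)]  |A|=1816.6149
3. ⊥bis P2·P1 via (28.73,28.84): [(46.3499, 52.4483) (7.2055, 0) (50, 0) (50, 55.2036)]  |A|=1222.9998
4. ⊥bis P2·P3 via (31.82,44.785): [(46.1643, 52.1997) (7.2055, 0) (50, 0) (50, 54.1824)]  |A|=1220.8432
5. canonical 4-gon: [(46.1643, 52.1997) (7.2055, 0) (50, 0) (50, 54.1824)]
6. shoelace: 1220.8432

Area of P2's cell: 1220.8432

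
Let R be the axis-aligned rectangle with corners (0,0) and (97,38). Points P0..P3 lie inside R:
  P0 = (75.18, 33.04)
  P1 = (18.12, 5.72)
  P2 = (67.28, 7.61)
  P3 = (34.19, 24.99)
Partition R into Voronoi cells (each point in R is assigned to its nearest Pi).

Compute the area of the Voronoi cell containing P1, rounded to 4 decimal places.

1. box [0,97]×[0,38]: [(0, 0) (97, 0) (97, 38) (0, 38)]
2. ⊥bis P1·P0 via (46.65,19.38): [(0, 0) (55.929, 0) (37.7349, 38) (0, 38)]  |A|=1779.6138
3. ⊥bis P1·P2 via (42.7,6.665): [(0, 0) (42.9562, 0) (41.8236, 29.4603) (37.7349, 38) (0, 38)]  |A|=1588.5227
4. ⊥bis P1·P3 via (26.155,15.355): [(0, 37.1667) (0, 0) (42.9562, 0) (42.9029, 1.3883)]  |A|=827.0965
5. canonical 4-gon: [(0, 37.1667) (0, 0) (42.9562, 0) (42.9029, 1.3883)]
6. shoelace: 827.0965

Area of P1's cell: 827.0965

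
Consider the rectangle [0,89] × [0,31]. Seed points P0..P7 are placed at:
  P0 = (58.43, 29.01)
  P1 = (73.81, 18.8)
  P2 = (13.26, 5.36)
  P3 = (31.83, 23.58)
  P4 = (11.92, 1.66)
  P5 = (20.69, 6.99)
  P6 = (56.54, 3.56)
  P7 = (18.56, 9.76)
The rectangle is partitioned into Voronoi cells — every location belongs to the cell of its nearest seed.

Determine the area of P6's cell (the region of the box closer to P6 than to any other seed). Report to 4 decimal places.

Area of P6's cell: 444.0599

1. box [0,89]×[0,31]: [(0, 0) (89, 0) (89, 31) (0, 31)]
2. ⊥bis P6·P0 via (57.485,16.285): [(0, 20.554) (0, 0) (89, 0) (89, 13.9446)]  |A|=1535.1885
3. ⊥bis P6·P1 via (65.175,11.18): [(60.8934, 16.0319) (0, 20.554) (0, 0) (75.0408, 0)]  |A|=1227.3254
4. ⊥bis P6·P2 via (34.9,4.46): [(60.8934, 16.0319) (35.4598, 17.9207) (34.7145, 0) (75.0408, 0)]  |A|=551.8509
5. ⊥bis P6·P3 via (44.185,13.57): [(60.8934, 16.0319) (47.0147, 17.0626) (34.797, 1.9827) (34.7145, 0) (75.0408, 0)]  |A|=459.486
6. ⊥bis P6·P4 via (34.23,2.61): [(60.8934, 16.0319) (47.0147, 17.0626) (34.797, 1.9827) (34.7145, 0) (75.0408, 0)]  |A|=459.486
7. ⊥bis P6·P5 via (38.615,5.275): [(60.8934, 16.0319) (47.0147, 17.0626) (38.7691, 6.8853) (38.1103, 0) (75.0408, 0)]  |A|=444.0599
8. ⊥bis P6·P7 via (37.55,6.66): [(60.8934, 16.0319) (47.0147, 17.0626) (38.7691, 6.8853) (38.1103, 0) (75.0408, 0)]  |A|=444.0599
9. canonical 5-gon: [(60.8934, 16.0319) (47.0147, 17.0626) (38.7691, 6.8853) (38.1103, 0) (75.0408, 0)]
10. shoelace: 444.0599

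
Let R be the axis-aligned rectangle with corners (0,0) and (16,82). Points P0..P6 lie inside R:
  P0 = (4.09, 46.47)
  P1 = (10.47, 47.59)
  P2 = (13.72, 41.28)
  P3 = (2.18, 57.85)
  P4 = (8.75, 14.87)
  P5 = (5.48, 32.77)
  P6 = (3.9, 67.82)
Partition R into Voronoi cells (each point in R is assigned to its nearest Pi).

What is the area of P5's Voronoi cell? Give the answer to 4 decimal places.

1. box [0,16]×[0,82]: [(0, 0) (16, 0) (16, 82) (0, 82)]
2. ⊥bis P5·P0 via (4.785,39.62): [(0, 39.1345) (0, 0) (16, 0) (16, 40.7579)]  |A|=639.1391
3. ⊥bis P5·P1 via (7.975,40.18): [(8.5144, 39.9984) (0, 39.1345) (0, 0) (16, 0) (16, 37.4779)]  |A|=626.8629
4. ⊥bis P5·P2 via (9.6,37.025): [(6.7175, 39.8161) (0, 39.1345) (0, 0) (16, 0) (16, 30.8281)]  |A|=593.0522
5. ⊥bis P5·P3 via (3.83,45.31): [(6.7175, 39.8161) (0, 39.1345) (0, 0) (16, 0) (16, 30.8281)]  |A|=593.0522
6. ⊥bis P5·P4 via (7.115,23.82): [(6.7175, 39.8161) (0, 39.1345) (0, 22.5202) (16, 25.4431) (16, 30.8281)]  |A|=209.3454
7. ⊥bis P5·P6 via (4.69,50.295): [(6.7175, 39.8161) (0, 39.1345) (0, 22.5202) (16, 25.4431) (16, 30.8281)]  |A|=209.3454
8. canonical 5-gon: [(6.7175, 39.8161) (0, 39.1345) (0, 22.5202) (16, 25.4431) (16, 30.8281)]
9. shoelace: 209.3454

Area of P5's cell: 209.3454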